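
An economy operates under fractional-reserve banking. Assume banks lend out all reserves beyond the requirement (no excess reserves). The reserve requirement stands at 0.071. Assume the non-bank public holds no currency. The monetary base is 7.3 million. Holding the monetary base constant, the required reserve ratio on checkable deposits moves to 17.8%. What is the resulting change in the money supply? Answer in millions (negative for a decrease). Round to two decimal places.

-61.81 million

Initially m₁ = 1 / (0.071) ≈ 14.0845, so M₁ = 14.0845 × 7.3 ≈ 102.8169 million.
After the change m₂ = 1 / (0.178) ≈ 5.6180, so M₂ = 5.6180 × 7.3 = 41.0114 million.
ΔM = M₂ − M₁ = 41.0114 − 102.8169 = -61.8055 million.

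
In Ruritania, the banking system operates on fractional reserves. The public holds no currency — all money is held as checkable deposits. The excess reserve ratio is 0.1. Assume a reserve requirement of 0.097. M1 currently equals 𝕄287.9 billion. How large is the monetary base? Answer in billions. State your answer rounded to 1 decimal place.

𝕄56.7 billion

The money multiplier is m = 1 / (rr + e) = 1 / (0.097 + 0.1) ≈ 5.07614.
MB = M / m = 287.9 / 5.07614 ≈ 56.7163 billion.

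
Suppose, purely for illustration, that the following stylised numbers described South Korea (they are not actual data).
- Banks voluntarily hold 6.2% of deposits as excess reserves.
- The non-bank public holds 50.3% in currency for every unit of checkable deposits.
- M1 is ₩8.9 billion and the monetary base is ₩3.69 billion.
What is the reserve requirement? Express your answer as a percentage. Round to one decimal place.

5.8%

Using m = M/MB = 8.9/3.69 ≈ 2.411924. Since m = (1 + c)/(c + rr + e), the denominator satisfies c + rr + e = (1 + c)/m = (1 + 0.503) / 2.411924 ≈ 0.623154.
With c = 0.503 and e = 0.062, the reserve requirement is 0.623154 − 0.503 − 0.062 = 0.058154.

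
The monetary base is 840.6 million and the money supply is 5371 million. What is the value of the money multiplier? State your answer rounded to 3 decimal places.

6.389

The money multiplier is m = M / MB = 5371 / 840.6 ≈ 6.38948.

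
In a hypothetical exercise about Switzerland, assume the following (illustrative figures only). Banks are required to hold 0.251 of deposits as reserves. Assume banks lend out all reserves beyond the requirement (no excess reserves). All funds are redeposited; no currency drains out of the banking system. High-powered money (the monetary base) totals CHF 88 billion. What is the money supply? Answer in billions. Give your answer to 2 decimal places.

With no currency drain or excess reserves, the money multiplier is m = 1/rr = 1/0.251 ≈ 3.98406.
Money supply M = m × MB = 3.98406 × 88 ≈ 350.5973 billion.

CHF 350.60 billion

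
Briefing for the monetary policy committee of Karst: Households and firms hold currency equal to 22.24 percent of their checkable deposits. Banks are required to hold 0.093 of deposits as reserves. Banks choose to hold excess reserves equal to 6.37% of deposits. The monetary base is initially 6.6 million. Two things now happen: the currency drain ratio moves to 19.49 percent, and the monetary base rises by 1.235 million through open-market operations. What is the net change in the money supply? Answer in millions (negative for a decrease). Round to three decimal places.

Before: m₁ = (1 + 0.2224) / (0.093 + 0.0637 + 0.2224) ≈ 3.22448, MB₁ = 6.6, so M₁ = 3.22448 × 6.6 ≈ 21.2816 million.
After: m₂ = (1 + 0.1949) / (0.093 + 0.0637 + 0.1949) ≈ 3.39846, MB₂ = 6.6 + 1.235 = 7.835, so M₂ = 3.39846 × 7.835 ≈ 26.6269 million.
ΔM = M₂ − M₁ = 26.6269 − 21.2816 = 5.3453 million.

5.345 million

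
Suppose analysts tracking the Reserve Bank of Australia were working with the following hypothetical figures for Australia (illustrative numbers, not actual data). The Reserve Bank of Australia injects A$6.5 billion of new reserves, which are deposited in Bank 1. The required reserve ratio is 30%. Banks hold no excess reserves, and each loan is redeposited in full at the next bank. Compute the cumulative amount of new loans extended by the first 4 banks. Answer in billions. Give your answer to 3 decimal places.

Bank i lends (1 − rr)^i of the original deposit: Bank 1 lends 6.5·0.7000 = 4.5500, Bank 2 lends 6.5·0.7000² = 3.1850, and so on.
Summing a geometric series: total = 6.5·[0.7000·(1 − 0.7000^4) / (1 − 0.7000)] ≈ 11.5251 billion.

A$11.525 billion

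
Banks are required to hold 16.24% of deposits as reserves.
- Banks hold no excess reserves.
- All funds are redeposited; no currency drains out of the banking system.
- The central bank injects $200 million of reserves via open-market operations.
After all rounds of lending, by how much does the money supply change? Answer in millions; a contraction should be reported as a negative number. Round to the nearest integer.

$1232 million

The simple money multiplier is m = 1/rr = 1/0.1624 ≈ 6.1576.
An open-market purchase increases the monetary base by 200 million, so ΔM = m × ΔMB = 6.1576 × 200 = 1231.52 million.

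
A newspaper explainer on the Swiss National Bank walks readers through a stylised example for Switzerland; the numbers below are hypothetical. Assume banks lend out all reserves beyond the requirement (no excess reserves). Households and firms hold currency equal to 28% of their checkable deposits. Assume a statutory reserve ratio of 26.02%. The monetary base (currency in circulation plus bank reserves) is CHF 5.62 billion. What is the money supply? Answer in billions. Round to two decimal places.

The money multiplier is m = (1 + c) / (rr + c) = (1 + 0.28) / (0.2602 + 0.28) ≈ 2.3695.
So M = m × MB = 2.3695 × 5.62 ≈ 13.3166 billion.

CHF 13.32 billion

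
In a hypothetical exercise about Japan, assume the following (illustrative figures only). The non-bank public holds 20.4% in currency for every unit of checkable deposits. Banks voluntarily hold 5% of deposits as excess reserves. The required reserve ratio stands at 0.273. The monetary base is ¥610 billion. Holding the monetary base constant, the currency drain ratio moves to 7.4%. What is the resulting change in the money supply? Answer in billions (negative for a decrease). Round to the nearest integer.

Initially m₁ = (1 + 0.204) / (0.273 + 0.05 + 0.204) ≈ 2.2846, so M₁ = 2.2846 × 610 = 1393.606 billion.
After the change m₂ = (1 + 0.074) / (0.273 + 0.05 + 0.074) ≈ 2.7053, so M₂ = 2.7053 × 610 = 1650.233 billion.
ΔM = M₂ − M₁ = 1650.233 − 1393.606 = 256.627 billion.

¥257 billion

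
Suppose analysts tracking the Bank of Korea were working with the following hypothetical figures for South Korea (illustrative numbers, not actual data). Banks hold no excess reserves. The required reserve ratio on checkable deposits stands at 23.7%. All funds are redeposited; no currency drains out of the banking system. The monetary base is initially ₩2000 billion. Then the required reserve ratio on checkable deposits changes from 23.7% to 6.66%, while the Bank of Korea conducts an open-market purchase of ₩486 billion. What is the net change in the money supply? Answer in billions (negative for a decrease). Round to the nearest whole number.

Before: m₁ = 1 / (0.237) ≈ 4.21941, MB₁ = 2000, so M₁ = 4.21941 × 2000 = 8438.82 billion.
After: m₂ = 1 / (0.0666) ≈ 15.01502, MB₂ = 2000 + 486 = 2486, so M₂ = 15.01502 × 2486 ≈ 37327.3397 billion.
ΔM = M₂ − M₁ = 37327.3397 − 8438.82 = 28888.5197 billion.

₩28889 billion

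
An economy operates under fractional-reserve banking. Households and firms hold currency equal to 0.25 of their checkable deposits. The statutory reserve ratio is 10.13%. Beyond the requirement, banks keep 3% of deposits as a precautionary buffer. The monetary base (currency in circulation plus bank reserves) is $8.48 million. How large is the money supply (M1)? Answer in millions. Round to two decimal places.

The money multiplier is m = (1 + c) / (rr + e + c) = (1 + 0.25) / (0.1013 + 0.03 + 0.25) ≈ 3.2783.
So M = m × MB = 3.2783 × 8.48 ≈ 27.8 million.

$27.80 million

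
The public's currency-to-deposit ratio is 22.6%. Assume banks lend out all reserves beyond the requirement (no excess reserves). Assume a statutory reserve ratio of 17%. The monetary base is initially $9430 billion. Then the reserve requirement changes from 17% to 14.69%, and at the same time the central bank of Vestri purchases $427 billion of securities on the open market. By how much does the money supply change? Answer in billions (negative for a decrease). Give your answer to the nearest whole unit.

$3212 billion

Before: m₁ = (1 + 0.226) / (0.17 + 0.226) ≈ 3.09596, MB₁ = 9430, so M₁ = 3.09596 × 9430 = 29194.9028 billion.
After: m₂ = (1 + 0.226) / (0.1469 + 0.226) ≈ 3.28774, MB₂ = 9430 + 427 = 9857, so M₂ = 3.28774 × 9857 ≈ 32407.2532 billion.
ΔM = M₂ − M₁ = 32407.2532 − 29194.9028 = 3212.3504 billion.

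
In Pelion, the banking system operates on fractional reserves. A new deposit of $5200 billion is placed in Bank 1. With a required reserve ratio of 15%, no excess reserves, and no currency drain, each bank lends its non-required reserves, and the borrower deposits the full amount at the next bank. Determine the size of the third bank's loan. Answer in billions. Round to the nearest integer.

Each bank lends a fraction (1 − rr) = 0.8500 of the deposit it receives, so Bank 3 receives 5200·0.8500^2 and lends 5200·0.8500^3 = 3193.4500 billion.

$3193 billion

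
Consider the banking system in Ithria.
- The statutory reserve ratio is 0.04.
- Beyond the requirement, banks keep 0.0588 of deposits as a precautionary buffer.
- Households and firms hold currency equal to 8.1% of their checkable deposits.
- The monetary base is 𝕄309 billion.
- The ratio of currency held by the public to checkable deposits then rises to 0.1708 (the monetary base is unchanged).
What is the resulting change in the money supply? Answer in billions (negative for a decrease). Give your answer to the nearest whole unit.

Initially m₁ = (1 + 0.081) / (0.04 + 0.0588 + 0.081) ≈ 6.0122, so M₁ = 6.0122 × 309 = 1857.7698 billion.
After the change m₂ = (1 + 0.1708) / (0.04 + 0.0588 + 0.1708) ≈ 4.3427, so M₂ = 4.3427 × 309 = 1341.8943 billion.
ΔM = M₂ − M₁ = 1341.8943 − 1857.7698 = -515.8755 billion.

-516 billion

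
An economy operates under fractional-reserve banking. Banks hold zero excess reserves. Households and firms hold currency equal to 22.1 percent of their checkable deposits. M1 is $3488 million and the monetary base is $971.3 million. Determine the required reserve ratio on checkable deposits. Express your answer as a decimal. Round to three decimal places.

0.119

Using m = M/MB = 3488/971.3 ≈ 3.591064. Since m = (1 + c)/(c + rr + e), the denominator satisfies c + rr + e = (1 + c)/m = (1 + 0.221) / 3.591064 ≈ 0.340011.
With c = 0.221 and e = 0, the required reserve ratio on checkable deposits is 0.340011 − 0.221 − 0 = 0.119011.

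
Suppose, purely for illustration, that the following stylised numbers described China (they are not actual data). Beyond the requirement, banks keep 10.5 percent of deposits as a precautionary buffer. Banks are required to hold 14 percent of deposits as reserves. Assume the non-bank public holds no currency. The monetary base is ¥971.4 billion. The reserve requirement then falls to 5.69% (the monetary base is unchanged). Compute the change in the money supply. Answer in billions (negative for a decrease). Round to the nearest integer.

¥2035 billion

Initially m₁ = 1 / (0.14 + 0.105) ≈ 4.0816, so M₁ = 4.0816 × 971.4 ≈ 3964.8662 billion.
After the change m₂ = 1 / (0.0569 + 0.105) ≈ 6.1767, so M₂ = 6.1767 × 971.4 ≈ 6000.0464 billion.
ΔM = M₂ − M₁ = 6000.0464 − 3964.8662 = 2035.1802 billion.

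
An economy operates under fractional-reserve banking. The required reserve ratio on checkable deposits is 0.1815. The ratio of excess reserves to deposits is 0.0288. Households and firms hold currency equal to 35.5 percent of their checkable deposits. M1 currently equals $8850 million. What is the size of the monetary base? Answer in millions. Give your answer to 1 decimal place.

$3692.2 million

The money multiplier is m = (1 + c) / (rr + e + c) = (1 + 0.355) / (0.1815 + 0.0288 + 0.355) ≈ 2.396957.
MB = M / m = 8850 / 2.396957 ≈ 3692.1814 million.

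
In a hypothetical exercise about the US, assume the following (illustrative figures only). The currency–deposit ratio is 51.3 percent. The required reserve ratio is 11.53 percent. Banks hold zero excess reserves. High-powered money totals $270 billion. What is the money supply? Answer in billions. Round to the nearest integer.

The money multiplier is m = (1 + c) / (rr + c) = (1 + 0.513) / (0.1153 + 0.513) ≈ 2.4081.
So M = m × MB = 2.4081 × 270 = 650.187 billion.

$650 billion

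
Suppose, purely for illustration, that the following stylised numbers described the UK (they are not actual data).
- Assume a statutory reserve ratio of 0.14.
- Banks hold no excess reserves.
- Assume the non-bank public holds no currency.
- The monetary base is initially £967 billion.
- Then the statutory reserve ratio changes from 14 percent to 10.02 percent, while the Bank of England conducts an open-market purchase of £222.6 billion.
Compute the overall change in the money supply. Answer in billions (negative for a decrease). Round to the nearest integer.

£4965 billion

Before: m₁ = 1 / (0.14) ≈ 7.14286, MB₁ = 967, so M₁ = 7.14286 × 967 ≈ 6907.1456 billion.
After: m₂ = 1 / (0.1002) ≈ 9.98004, MB₂ = 967 + 222.6 = 1189.6, so M₂ = 9.98004 × 1189.6 ≈ 11872.2556 billion.
ΔM = M₂ − M₁ = 11872.2556 − 6907.1456 = 4965.11 billion.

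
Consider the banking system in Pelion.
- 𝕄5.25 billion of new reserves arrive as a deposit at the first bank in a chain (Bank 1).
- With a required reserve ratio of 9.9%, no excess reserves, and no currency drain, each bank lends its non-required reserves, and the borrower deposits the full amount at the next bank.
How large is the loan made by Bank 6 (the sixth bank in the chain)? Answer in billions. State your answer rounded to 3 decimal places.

𝕄2.809 billion

Each bank lends a fraction (1 − rr) = 0.9010 of the deposit it receives, so Bank 6 receives 5.25·0.9010^5 and lends 5.25·0.9010^6 ≈ 2.8087 billion.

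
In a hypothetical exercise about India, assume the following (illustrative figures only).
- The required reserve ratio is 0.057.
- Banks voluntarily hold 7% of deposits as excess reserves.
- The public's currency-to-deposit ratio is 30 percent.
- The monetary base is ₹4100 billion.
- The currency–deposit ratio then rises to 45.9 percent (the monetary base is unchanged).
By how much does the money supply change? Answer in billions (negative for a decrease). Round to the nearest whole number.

-2274 billion

Initially m₁ = (1 + 0.3) / (0.057 + 0.07 + 0.3) ≈ 3.04450, so M₁ = 3.04450 × 4100 = 12482.45 billion.
After the change m₂ = (1 + 0.459) / (0.057 + 0.07 + 0.459) ≈ 2.48976, so M₂ = 2.48976 × 4100 = 10208.016 billion.
ΔM = M₂ − M₁ = 10208.016 − 12482.45 = -2274.434 billion.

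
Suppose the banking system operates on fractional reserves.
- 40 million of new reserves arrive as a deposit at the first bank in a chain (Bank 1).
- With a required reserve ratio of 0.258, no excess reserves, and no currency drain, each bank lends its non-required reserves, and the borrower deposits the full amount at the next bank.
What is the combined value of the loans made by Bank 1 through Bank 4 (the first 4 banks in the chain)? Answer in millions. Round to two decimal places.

Bank i lends (1 − rr)^i of the original deposit: Bank 1 lends 40·0.7420 = 29.6800, Bank 2 lends 40·0.7420² ≈ 22.0226, and so on.
Summing a geometric series: total = 40·[0.7420·(1 − 0.7420^4) / (1 − 0.7420)] ≈ 80.1681 million.

80.17 million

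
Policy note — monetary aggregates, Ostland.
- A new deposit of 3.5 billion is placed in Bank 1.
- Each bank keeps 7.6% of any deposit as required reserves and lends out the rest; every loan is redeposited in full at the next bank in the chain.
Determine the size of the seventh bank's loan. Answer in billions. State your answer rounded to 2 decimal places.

Each bank lends a fraction (1 − rr) = 0.9240 of the deposit it receives, so Bank 7 receives 3.5·0.9240^6 and lends 3.5·0.9240^7 ≈ 2.0127 billion.

2.01 billion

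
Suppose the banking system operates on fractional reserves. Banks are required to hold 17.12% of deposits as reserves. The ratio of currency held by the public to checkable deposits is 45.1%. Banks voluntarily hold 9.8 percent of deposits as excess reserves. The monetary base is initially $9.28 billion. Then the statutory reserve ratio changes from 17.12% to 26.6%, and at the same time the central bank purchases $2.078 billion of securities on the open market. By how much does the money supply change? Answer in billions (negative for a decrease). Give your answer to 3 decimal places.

Before: m₁ = (1 + 0.451) / (0.1712 + 0.098 + 0.451) ≈ 2.014718, MB₁ = 9.28, so M₁ = 2.014718 × 9.28 ≈ 18.6966 billion.
After: m₂ = (1 + 0.451) / (0.266 + 0.098 + 0.451) ≈ 1.780368, MB₂ = 9.28 + 2.078 = 11.358, so M₂ = 1.780368 × 11.358 ≈ 20.2214 billion.
ΔM = M₂ − M₁ = 20.2214 − 18.6966 = 1.5248 billion.

$1.525 billion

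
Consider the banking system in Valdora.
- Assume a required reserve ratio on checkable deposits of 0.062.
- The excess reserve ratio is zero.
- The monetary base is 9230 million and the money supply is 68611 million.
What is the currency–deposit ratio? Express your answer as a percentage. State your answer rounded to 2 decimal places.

8.38%

Using m = M/MB = 68611/9230 ≈ 7.433478. From m = (1 + c)/(c + rr + e), rearranging gives 1 + c = m·(c + rr + e), so c·(1 − m) = m·(rr + e) − 1.
Hence c = [m·(rr + e) − 1]/(1 − m) = [7.433478 × (0.062 + 0) − 1] / (1 − 7.433478) ≈ 0.083800.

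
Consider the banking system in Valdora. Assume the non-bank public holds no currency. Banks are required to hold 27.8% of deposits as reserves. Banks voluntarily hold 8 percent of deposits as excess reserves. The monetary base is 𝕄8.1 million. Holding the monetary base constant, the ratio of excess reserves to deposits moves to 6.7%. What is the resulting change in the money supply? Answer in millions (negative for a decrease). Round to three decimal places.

Initially m₁ = 1 / (0.278 + 0.08) ≈ 2.79330, so M₁ = 2.79330 × 8.1 ≈ 22.6257 million.
After the change m₂ = 1 / (0.278 + 0.067) ≈ 2.89855, so M₂ = 2.89855 × 8.1 ≈ 23.4783 million.
ΔM = M₂ − M₁ = 23.4783 − 22.6257 = 0.8526 million.

𝕄0.853 million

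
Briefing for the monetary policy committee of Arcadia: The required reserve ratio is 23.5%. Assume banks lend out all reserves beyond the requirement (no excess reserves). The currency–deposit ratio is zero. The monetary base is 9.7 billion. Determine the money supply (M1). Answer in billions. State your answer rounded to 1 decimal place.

With no currency drain or excess reserves, the money multiplier is m = 1/rr = 1/0.235 ≈ 4.2553.
Money supply M = m × MB = 4.2553 × 9.7 ≈ 41.2764 billion.

41.3 billion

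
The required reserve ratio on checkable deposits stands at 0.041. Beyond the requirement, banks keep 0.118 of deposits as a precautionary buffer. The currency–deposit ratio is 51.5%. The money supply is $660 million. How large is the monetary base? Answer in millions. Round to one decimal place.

The money multiplier is m = (1 + c) / (rr + e + c) = (1 + 0.515) / (0.041 + 0.118 + 0.515) ≈ 2.24777.
MB = M / m = 660 / 2.24777 ≈ 293.6243 million.

$293.6 million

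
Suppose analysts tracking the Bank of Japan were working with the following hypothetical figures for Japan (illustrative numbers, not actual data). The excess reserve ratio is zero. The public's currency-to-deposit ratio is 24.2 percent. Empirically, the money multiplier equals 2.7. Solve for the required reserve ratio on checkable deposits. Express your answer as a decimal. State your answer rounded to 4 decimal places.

Using m = 2.7. Since m = (1 + c)/(c + rr + e), the denominator satisfies c + rr + e = (1 + c)/m = (1 + 0.242) / 2.7 = 0.460000.
With c = 0.242 and e = 0, the required reserve ratio on checkable deposits is 0.460000 − 0.242 − 0 = 0.218.

0.2180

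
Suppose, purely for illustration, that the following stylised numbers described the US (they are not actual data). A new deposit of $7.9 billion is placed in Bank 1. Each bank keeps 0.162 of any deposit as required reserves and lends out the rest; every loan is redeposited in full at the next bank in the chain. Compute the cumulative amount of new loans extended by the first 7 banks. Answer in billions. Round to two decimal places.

$29.01 billion

Bank i lends (1 − rr)^i of the original deposit: Bank 1 lends 7.9·0.8380 = 6.6202, Bank 2 lends 7.9·0.8380² ≈ 5.5477, and so on.
Summing a geometric series: total = 7.9·[0.8380·(1 − 0.8380^7) / (1 − 0.8380)] ≈ 29.0060 billion.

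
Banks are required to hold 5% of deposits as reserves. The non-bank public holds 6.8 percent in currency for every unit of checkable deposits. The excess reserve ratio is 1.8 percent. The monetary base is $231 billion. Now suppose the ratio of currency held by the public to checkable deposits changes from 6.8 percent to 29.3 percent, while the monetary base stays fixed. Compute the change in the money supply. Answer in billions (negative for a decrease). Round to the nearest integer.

-987 billion

Initially m₁ = (1 + 0.068) / (0.05 + 0.018 + 0.068) ≈ 7.8529, so M₁ = 7.8529 × 231 = 1814.0199 billion.
After the change m₂ = (1 + 0.293) / (0.05 + 0.018 + 0.293) ≈ 3.5817, so M₂ = 3.5817 × 231 = 827.3727 billion.
ΔM = M₂ − M₁ = 827.3727 − 1814.0199 = -986.6472 billion.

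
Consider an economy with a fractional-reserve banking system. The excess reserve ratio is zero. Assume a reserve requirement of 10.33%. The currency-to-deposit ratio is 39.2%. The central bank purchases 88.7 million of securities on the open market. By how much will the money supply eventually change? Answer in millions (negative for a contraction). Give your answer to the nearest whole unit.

The money multiplier is m = (1 + c) / (rr + c) = (1 + 0.392) / (0.1033 + 0.392) ≈ 2.8104.
The purchase adds 88.7 million of base, so ΔM = m × ΔMB = 2.8104 × (+88.7) ≈ 249.2825 million.

249 million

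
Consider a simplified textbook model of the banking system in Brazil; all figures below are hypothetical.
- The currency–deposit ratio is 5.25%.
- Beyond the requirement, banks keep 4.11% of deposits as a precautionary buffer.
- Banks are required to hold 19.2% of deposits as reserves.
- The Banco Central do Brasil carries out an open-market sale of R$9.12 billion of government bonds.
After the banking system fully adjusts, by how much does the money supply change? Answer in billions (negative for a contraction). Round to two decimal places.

The money multiplier is m = (1 + c) / (rr + e + c) = (1 + 0.0525) / (0.192 + 0.0411 + 0.0525) ≈ 3.6852.
The sale removes 9.12 billion of base, so ΔM = m × ΔMB = 3.6852 × (−9.12) ≈ -33.609 billion.

-33.61 billion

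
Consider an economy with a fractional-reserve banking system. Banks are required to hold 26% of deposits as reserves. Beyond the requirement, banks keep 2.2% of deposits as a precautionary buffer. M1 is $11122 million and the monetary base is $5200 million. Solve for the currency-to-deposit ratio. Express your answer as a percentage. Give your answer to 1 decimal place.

34.8%

Using m = M/MB = 11122/5200 ≈ 2.138846. From m = (1 + c)/(c + rr + e), rearranging gives 1 + c = m·(c + rr + e), so c·(1 − m) = m·(rr + e) − 1.
Hence c = [m·(rr + e) − 1]/(1 − m) = [2.138846 × (0.26 + 0.022) − 1] / (1 − 2.138846) ≈ 0.348463.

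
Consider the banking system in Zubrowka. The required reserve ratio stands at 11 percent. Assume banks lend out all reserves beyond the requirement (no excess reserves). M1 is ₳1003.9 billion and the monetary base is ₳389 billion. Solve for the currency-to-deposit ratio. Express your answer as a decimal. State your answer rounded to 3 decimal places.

0.453

Using m = M/MB = 1003.9/389 ≈ 2.580720. From m = (1 + c)/(c + rr + e), rearranging gives 1 + c = m·(c + rr + e), so c·(1 − m) = m·(rr + e) − 1.
Hence c = [m·(rr + e) − 1]/(1 − m) = [2.580720 × (0.11 + 0) − 1] / (1 − 2.580720) ≈ 0.453035.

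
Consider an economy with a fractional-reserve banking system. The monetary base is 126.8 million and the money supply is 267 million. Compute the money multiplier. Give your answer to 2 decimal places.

2.11

The money multiplier is m = M / MB = 267 / 126.8 ≈ 2.10568.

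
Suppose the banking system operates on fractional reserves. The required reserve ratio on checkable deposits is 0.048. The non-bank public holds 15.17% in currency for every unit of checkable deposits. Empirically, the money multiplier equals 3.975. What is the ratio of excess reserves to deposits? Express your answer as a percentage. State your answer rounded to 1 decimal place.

Using m = 3.975. Since m = (1 + c)/(c + rr + e), the denominator satisfies c + rr + e = (1 + c)/m = (1 + 0.1517) / 3.975 ≈ 0.289736.
With c = 0.1517 and rr = 0.048, the ratio of excess reserves to deposits is 0.289736 − 0.1517 − 0.048 = 0.090036.

9.0%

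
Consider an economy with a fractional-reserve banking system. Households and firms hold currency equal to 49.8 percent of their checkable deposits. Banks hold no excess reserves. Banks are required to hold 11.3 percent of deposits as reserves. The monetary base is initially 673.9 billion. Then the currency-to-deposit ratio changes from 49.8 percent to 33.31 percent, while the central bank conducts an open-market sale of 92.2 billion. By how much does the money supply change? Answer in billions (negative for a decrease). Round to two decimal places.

86.11 billion

Before: m₁ = (1 + 0.498) / (0.113 + 0.498) ≈ 2.451718, MB₁ = 673.9, so M₁ = 2.451718 × 673.9 ≈ 1652.2128 billion.
After: m₂ = (1 + 0.3331) / (0.113 + 0.3331) ≈ 2.988343, MB₂ = 673.9 − 92.2 = 581.7, so M₂ = 2.988343 × 581.7 ≈ 1738.3191 billion.
ΔM = M₂ − M₁ = 1738.3191 − 1652.2128 = 86.1063 billion.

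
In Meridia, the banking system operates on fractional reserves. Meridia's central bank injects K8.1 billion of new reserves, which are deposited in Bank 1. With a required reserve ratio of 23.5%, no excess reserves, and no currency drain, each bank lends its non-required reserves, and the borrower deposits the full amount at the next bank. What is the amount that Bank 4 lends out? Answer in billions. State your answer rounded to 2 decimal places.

Each bank lends a fraction (1 − rr) = 0.7650 of the deposit it receives, so Bank 4 receives 8.1·0.7650^3 and lends 8.1·0.7650^4 ≈ 2.7742 billion.

K2.77 billion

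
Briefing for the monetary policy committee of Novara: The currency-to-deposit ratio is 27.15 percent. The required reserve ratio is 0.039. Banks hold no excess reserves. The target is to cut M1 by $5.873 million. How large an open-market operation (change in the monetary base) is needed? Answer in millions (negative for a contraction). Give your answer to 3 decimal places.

-1.434 million

The money multiplier is m = (1 + c) / (rr + c) = (1 + 0.2715) / (0.039 + 0.2715) ≈ 4.09501.
ΔMB = ΔM / m = (−5.873) / 4.09501 ≈ -1.4342 million.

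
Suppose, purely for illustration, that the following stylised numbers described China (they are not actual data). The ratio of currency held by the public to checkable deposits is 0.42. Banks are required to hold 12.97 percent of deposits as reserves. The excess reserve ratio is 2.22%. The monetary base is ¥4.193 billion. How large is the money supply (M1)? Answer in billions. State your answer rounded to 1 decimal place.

The money multiplier is m = (1 + c) / (rr + e + c) = (1 + 0.42) / (0.1297 + 0.0222 + 0.42) ≈ 2.4830.
So M = m × MB = 2.4830 × 4.193 ≈ 10.4112 billion.

¥10.4 billion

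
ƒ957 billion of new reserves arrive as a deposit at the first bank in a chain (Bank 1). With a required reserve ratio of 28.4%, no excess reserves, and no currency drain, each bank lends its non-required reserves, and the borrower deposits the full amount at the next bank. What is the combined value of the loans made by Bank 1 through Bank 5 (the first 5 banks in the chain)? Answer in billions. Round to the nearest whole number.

ƒ1959 billion

Bank i lends (1 − rr)^i of the original deposit: Bank 1 lends 957·0.7160 = 685.2120, Bank 2 lends 957·0.7160² ≈ 490.6118, and so on.
Summing a geometric series: total = 957·[0.7160·(1 − 0.7160^5) / (1 − 0.7160)] ≈ 1958.7017 billion.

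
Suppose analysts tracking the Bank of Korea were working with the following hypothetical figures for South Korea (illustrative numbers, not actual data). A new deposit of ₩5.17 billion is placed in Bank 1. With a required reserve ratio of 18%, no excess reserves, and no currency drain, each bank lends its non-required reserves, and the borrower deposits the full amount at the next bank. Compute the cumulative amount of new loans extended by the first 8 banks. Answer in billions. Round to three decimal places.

₩18.738 billion

Bank i lends (1 − rr)^i of the original deposit: Bank 1 lends 5.17·0.8200 = 4.2394, Bank 2 lends 5.17·0.8200² ≈ 3.4763, and so on.
Summing a geometric series: total = 5.17·[0.8200·(1 − 0.8200^8) / (1 − 0.8200)] ≈ 18.7378 billion.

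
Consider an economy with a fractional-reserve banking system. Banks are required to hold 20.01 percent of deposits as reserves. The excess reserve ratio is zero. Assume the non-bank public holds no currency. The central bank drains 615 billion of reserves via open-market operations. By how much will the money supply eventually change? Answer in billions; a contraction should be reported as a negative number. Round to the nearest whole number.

The simple money multiplier is m = 1/rr = 1/0.2001 ≈ 4.9975.
An open-market sale reduces the monetary base by 615 billion, so ΔM = m × ΔMB = 4.9975 × (−615) = -3073.4625 billion.

-3073 billion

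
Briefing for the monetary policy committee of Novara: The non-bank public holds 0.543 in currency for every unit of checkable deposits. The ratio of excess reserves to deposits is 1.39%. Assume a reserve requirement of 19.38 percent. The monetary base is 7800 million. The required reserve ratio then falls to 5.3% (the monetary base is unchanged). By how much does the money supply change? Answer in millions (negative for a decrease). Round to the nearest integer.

3701 million

Initially m₁ = (1 + 0.543) / (0.1938 + 0.0139 + 0.543) ≈ 2.05541, so M₁ = 2.05541 × 7800 = 16032.198 million.
After the change m₂ = (1 + 0.543) / (0.053 + 0.0139 + 0.543) ≈ 2.52992, so M₂ = 2.52992 × 7800 = 19733.376 million.
ΔM = M₂ − M₁ = 19733.376 − 16032.198 = 3701.178 million.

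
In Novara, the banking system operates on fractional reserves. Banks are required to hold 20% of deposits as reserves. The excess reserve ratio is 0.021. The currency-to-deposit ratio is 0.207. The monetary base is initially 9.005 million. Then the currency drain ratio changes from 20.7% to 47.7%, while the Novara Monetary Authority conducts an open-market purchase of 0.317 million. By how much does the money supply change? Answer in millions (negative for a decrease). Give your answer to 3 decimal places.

-5.669 million

Before: m₁ = (1 + 0.207) / (0.2 + 0.021 + 0.207) ≈ 2.82009, MB₁ = 9.005, so M₁ = 2.82009 × 9.005 ≈ 25.3949 million.
After: m₂ = (1 + 0.477) / (0.2 + 0.021 + 0.477) ≈ 2.11605, MB₂ = 9.005 + 0.317 = 9.322, so M₂ = 2.11605 × 9.322 ≈ 19.7258 million.
ΔM = M₂ − M₁ = 19.7258 − 25.3949 = -5.6691 million.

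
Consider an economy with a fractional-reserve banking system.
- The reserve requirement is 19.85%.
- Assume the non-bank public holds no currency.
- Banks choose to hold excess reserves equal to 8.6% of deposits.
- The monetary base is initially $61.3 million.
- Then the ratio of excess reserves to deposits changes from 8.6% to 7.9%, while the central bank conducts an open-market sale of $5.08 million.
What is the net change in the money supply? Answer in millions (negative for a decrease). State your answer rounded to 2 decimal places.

-12.87 million

Before: m₁ = 1 / (0.1985 + 0.086) ≈ 3.51494, MB₁ = 61.3, so M₁ = 3.51494 × 61.3 ≈ 215.4658 million.
After: m₂ = 1 / (0.1985 + 0.079) ≈ 3.60360, MB₂ = 61.3 − 5.08 = 56.22, so M₂ = 3.60360 × 56.22 ≈ 202.5944 million.
ΔM = M₂ − M₁ = 202.5944 − 215.4658 = -12.8714 million.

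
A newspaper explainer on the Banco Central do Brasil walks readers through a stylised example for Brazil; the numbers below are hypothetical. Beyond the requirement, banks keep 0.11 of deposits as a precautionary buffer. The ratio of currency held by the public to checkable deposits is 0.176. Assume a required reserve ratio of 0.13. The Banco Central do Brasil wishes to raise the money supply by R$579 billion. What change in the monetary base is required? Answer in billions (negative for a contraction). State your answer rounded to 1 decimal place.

The money multiplier is m = (1 + c) / (rr + e + c) = (1 + 0.176) / (0.13 + 0.11 + 0.176) ≈ 2.82692.
ΔMB = ΔM / m = (+579) / 2.82692 ≈ 204.8165 billion.

R$204.8 billion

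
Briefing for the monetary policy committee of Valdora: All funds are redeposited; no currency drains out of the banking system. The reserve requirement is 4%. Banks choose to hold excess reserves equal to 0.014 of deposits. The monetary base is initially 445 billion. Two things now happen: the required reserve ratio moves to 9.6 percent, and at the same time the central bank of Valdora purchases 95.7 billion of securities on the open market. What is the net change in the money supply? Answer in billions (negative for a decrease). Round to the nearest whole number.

Before: m₁ = 1 / (0.04 + 0.014) ≈ 18.5185, MB₁ = 445, so M₁ = 18.5185 × 445 = 8240.7325 billion.
After: m₂ = 1 / (0.096 + 0.014) ≈ 9.0909, MB₂ = 445 + 95.7 = 540.7, so M₂ = 9.0909 × 540.7 ≈ 4915.4496 billion.
ΔM = M₂ − M₁ = 4915.4496 − 8240.7325 = -3325.2829 billion.

-3325 billion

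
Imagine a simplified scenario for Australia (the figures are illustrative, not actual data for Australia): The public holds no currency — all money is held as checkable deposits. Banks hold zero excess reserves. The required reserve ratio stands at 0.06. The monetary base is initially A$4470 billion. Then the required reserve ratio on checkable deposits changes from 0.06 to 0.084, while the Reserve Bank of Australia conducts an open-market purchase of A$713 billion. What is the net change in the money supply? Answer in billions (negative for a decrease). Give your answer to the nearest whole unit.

-12798 billion

Before: m₁ = 1 / (0.06) ≈ 16.66667, MB₁ = 4470, so M₁ = 16.66667 × 4470 = 74500.0149 billion.
After: m₂ = 1 / (0.084) ≈ 11.90476, MB₂ = 4470 + 713 = 5183, so M₂ = 11.90476 × 5183 ≈ 61702.3711 billion.
ΔM = M₂ − M₁ = 61702.3711 − 74500.0149 = -12797.6438 billion.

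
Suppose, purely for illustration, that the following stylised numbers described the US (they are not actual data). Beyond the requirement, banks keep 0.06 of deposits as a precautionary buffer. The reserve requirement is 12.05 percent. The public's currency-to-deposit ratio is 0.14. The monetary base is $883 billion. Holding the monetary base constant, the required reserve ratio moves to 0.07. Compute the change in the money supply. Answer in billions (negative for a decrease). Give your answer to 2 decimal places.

$587.44 billion

Initially m₁ = (1 + 0.14) / (0.1205 + 0.06 + 0.14) ≈ 3.556942, so M₁ = 3.556942 × 883 ≈ 3140.7798 billion.
After the change m₂ = (1 + 0.14) / (0.07 + 0.06 + 0.14) ≈ 4.222222, so M₂ = 4.222222 × 883 ≈ 3728.222 billion.
ΔM = M₂ − M₁ = 3728.222 − 3140.7798 = 587.4422 billion.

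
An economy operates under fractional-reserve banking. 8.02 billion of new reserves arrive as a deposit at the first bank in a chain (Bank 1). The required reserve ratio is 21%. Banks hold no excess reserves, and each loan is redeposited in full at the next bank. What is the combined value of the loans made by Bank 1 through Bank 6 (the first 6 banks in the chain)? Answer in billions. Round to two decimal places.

22.84 billion

Bank i lends (1 − rr)^i of the original deposit: Bank 1 lends 8.02·0.7900 = 6.3358, Bank 2 lends 8.02·0.7900² ≈ 5.0053, and so on.
Summing a geometric series: total = 8.02·[0.7900·(1 − 0.7900^6) / (1 − 0.7900)] ≈ 22.8364 billion.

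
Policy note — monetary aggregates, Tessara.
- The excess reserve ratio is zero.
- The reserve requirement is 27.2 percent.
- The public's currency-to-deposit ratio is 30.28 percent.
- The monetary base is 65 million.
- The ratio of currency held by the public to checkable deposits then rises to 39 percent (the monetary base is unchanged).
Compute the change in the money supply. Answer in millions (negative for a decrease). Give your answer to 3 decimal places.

Initially m₁ = (1 + 0.3028) / (0.272 + 0.3028) ≈ 2.266527, so M₁ = 2.266527 × 65 ≈ 147.3243 million.
After the change m₂ = (1 + 0.39) / (0.272 + 0.39) ≈ 2.099698, so M₂ = 2.099698 × 65 ≈ 136.4804 million.
ΔM = M₂ − M₁ = 136.4804 − 147.3243 = -10.8439 million.

-10.844 million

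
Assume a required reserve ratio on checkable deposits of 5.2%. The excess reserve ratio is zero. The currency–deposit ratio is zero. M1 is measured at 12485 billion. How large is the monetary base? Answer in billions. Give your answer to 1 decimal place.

649.2 billion

With no currency drain and no excess reserves, the money multiplier is m = 1/rr = 1/0.052 ≈ 19.2307692.
The monetary base is MB = M / m = 12485 / 19.2307692 ≈ 649.22 billion.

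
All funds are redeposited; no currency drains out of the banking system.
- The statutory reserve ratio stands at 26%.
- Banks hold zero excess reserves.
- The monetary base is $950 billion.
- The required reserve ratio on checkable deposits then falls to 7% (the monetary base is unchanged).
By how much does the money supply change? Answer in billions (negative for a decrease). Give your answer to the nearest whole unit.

Initially m₁ = 1 / (0.26) ≈ 3.8462, so M₁ = 3.8462 × 950 = 3653.89 billion.
After the change m₂ = 1 / (0.07) ≈ 14.2857, so M₂ = 14.2857 × 950 = 13571.415 billion.
ΔM = M₂ − M₁ = 13571.415 − 3653.89 = 9917.525 billion.

$9918 billion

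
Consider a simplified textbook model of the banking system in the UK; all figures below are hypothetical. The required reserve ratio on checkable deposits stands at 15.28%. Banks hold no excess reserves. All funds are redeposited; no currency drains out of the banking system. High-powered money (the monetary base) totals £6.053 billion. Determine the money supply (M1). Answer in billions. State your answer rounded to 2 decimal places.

£39.61 billion

With no currency drain or excess reserves, the money multiplier is m = 1/rr = 1/0.1528 ≈ 6.5445.
Money supply M = m × MB = 6.5445 × 6.053 ≈ 39.6139 billion.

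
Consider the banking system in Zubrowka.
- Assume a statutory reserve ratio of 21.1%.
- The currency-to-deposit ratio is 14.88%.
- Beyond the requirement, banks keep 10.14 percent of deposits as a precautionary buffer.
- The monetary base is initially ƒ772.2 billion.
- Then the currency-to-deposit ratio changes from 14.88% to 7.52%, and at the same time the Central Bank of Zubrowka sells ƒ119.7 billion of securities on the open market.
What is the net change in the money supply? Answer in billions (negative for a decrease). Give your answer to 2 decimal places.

-113.44 billion

Before: m₁ = (1 + 0.1488) / (0.211 + 0.1014 + 0.1488) ≈ 2.490893, MB₁ = 772.2, so M₁ = 2.490893 × 772.2 ≈ 1923.4676 billion.
After: m₂ = (1 + 0.0752) / (0.211 + 0.1014 + 0.0752) ≈ 2.773994, MB₂ = 772.2 − 119.7 = 652.5, so M₂ = 2.773994 × 652.5 ≈ 1810.0311 billion.
ΔM = M₂ − M₁ = 1810.0311 − 1923.4676 = -113.4365 billion.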